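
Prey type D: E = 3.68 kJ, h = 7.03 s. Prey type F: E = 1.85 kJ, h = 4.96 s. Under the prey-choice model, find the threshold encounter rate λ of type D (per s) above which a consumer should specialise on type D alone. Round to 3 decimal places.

Drop type F once their profitability E₂/h₂ falls below the rate achievable on type D alone: E₂/h₂ = λE₁/(1 + λh₁).
Solve for λ: λE₁h₂ = E₂(1 + λh₁) → λ(E₁h₂ − E₂h₁) = E₂ → λ = E₂/(E₁h₂ − E₂h₁).
λ = 1.85/(3.68×4.96 − 1.85×7.03) = 1.85/5.247 = 0.3526 per s.

0.353 per s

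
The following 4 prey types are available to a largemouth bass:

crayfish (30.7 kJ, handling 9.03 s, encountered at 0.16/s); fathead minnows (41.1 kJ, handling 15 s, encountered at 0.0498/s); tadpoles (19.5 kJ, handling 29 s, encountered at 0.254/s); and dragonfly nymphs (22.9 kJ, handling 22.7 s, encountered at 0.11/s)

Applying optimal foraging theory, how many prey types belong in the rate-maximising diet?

Profitabilities (E/h, kJ/s): crayfish 3.4, fathead minnows 2.74, dragonfly nymphs 1.01, tadpoles 0.672. Add prey in this order while the next type's profitability exceeds the intake rate on those already taken.
Rate on top 1: 2.009. fathead minnows: 2.74 > 2.009 → include.
Rate on top 2: 2.18. dragonfly nymphs: 1.01 < 2.18 → exclude; stop.
Optimal diet: crayfish, fathead minnows — 2 of 4 types.

2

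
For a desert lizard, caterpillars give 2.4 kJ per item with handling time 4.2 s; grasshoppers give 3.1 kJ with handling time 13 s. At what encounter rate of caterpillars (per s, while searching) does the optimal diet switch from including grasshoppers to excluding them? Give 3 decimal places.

Drop grasshoppers once their profitability E₂/h₂ falls below the rate achievable on caterpillars alone: E₂/h₂ = λE₁/(1 + λh₁).
Solve for λ: λE₁h₂ = E₂(1 + λh₁) → λ(E₁h₂ − E₂h₁) = E₂ → λ = E₂/(E₁h₂ − E₂h₁).
λ = 3.1/(2.4×13 − 3.1×4.2) = 3.1/18.18 = 0.1705 per s.

0.171 per s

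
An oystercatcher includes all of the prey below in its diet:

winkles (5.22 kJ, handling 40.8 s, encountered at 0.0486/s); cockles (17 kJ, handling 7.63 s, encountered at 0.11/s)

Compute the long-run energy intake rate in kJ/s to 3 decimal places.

R = Σλ_iE_i / (1 + Σλ_ih_i)
Numerator: 0.0486×5.22 + 0.11×17 = 2.124
Denominator: 1 + 0.0486×40.8 + 0.11×7.63 = 3.822
R = 2.124/3.822 = 0.5556 kJ/s

0.556 kJ/s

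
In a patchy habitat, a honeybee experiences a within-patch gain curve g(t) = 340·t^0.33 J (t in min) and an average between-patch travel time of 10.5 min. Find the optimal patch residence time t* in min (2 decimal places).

5.17 min

By the marginal value theorem, leave when the instantaneous gain rate g'(t) equals the habitat-wide average g(t)/(T + t).
g'(t) = 0.33·340·t^-0.67. Setting 0.33·340·t^-0.67 = 340·t^0.33/(10.5+t) gives 0.33(10.5+t) = t, so 0.67·t = 0.33×10.5.
t* = 0.33×10.5/0.67 = 5.172 min.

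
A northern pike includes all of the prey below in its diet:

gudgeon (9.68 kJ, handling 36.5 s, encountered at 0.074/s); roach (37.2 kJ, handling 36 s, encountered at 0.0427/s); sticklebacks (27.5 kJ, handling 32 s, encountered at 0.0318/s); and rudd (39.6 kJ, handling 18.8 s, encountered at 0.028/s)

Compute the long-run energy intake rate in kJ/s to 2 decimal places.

R = Σλ_iE_i / (1 + Σλ_ih_i)
Numerator: 0.074×9.68 + 0.0427×37.2 + 0.0318×27.5 + 0.028×39.6 = 4.288
Denominator: 1 + 0.074×36.5 + 0.0427×36 + 0.0318×32 + 0.028×18.8 = 6.782
R = 4.288/6.782 = 0.6323 kJ/s

0.63 kJ/s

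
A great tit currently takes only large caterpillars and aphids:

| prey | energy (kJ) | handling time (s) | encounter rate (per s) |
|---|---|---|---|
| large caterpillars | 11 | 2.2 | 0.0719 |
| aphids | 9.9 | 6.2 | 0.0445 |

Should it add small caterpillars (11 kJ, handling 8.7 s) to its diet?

Yes

Current rate: (0.0719×11 + 0.0445×9.9)/(1 + 0.0719×2.2 + 0.0445×6.2) = 0.8587 kJ/s.
small caterpillars: E/h = 11/8.7 = 1.264 kJ/s.
1.264 > 0.8587, so adding small caterpillars raises the average — include it.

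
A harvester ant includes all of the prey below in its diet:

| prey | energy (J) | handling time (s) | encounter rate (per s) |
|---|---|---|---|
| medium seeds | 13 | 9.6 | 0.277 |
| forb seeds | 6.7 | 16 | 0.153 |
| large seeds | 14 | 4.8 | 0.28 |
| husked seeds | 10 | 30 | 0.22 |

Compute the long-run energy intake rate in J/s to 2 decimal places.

Energy encountered per unit search time: 0.277×13 + 0.153×6.7 + 0.28×14 + 0.22×10 = 10.75 J/s.
Handling time per unit search time: 0.277×9.6 + 0.153×16 + 0.28×4.8 + 0.22×30 = 13.05.
Rate = 10.75/(1 + 13.05) = 0.7648 J/s.

0.76 J/s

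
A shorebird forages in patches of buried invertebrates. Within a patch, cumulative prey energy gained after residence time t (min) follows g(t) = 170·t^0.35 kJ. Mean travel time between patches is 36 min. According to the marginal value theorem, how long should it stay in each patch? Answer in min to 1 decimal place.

19.4 min

By the marginal value theorem, leave when the instantaneous gain rate g'(t) equals the habitat-wide average g(t)/(T + t).
g'(t) = 0.35·170·t^-0.65. Setting 0.35·170·t^-0.65 = 170·t^0.35/(36+t) gives 0.35(36+t) = t, so 0.65·t = 0.35×36.
t* = 0.35×36/0.65 = 19.38 min.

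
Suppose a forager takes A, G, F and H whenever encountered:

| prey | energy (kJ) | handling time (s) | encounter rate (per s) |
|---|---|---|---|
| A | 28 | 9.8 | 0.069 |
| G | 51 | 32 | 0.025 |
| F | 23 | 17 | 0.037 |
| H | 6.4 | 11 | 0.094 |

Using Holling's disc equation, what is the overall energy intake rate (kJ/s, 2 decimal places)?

1.13 kJ/s

Energy encountered per unit search time: 0.069×28 + 0.025×51 + 0.037×23 + 0.094×6.4 = 4.66 kJ/s.
Handling time per unit search time: 0.069×9.8 + 0.025×32 + 0.037×17 + 0.094×11 = 3.139.
Rate = 4.66/(1 + 3.139) = 1.126 kJ/s.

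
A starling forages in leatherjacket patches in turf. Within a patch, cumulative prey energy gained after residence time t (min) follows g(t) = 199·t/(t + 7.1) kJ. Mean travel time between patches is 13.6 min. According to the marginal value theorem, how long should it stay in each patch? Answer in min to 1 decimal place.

9.8 min

Optimal t* satisfies g'(t*) = g(t*)/(T + t*).
g'(t) = 199·7.1/(t + 7.1)². Setting 199·7.1/(t+7.1)² = 199t/[(t+7.1)(13.6+t)] gives 7.1(13.6+t) = t(t+7.1), so t² = 7.1×13.6 = 96.56.
t* = √96.56 = 9.826 min.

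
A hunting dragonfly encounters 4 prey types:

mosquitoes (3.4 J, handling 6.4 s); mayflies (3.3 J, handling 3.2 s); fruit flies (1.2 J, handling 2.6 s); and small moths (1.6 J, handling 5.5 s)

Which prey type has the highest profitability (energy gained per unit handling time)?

Profitability E/h (J/s): mosquitoes = 3.4/6.4 = 0.531, mayflies = 3.3/3.2 = 1.03, fruit flies = 1.2/2.6 = 0.462, small moths = 1.6/5.5 = 0.291.
Ranked: mayflies > mosquitoes > fruit flies > small moths.

mayflies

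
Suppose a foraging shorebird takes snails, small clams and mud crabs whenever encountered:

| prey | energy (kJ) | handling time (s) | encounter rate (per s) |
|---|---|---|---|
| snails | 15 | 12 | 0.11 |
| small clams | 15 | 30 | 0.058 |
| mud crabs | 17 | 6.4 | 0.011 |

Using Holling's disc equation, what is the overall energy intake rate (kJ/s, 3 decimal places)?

Energy encountered per unit search time: 0.11×15 + 0.058×15 + 0.011×17 = 2.707 kJ/s.
Handling time per unit search time: 0.11×12 + 0.058×30 + 0.011×6.4 = 3.13.
Rate = 2.707/(1 + 3.13) = 0.6554 kJ/s.

0.655 kJ/s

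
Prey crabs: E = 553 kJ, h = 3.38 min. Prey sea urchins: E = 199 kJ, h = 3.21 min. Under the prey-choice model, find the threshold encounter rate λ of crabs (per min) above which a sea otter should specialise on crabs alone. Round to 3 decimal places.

0.180 per min

The zero-one rule: include sea urchins iff E₂/h₂ > λE₁/(1+λh₁). Equality gives the switch point.
λE₁h₂ = E₂ + λE₂h₁ ⇒ λ = E₂/(E₁h₂ − E₂h₁) = 199/(1775 − 672.6) = 0.1805 per min.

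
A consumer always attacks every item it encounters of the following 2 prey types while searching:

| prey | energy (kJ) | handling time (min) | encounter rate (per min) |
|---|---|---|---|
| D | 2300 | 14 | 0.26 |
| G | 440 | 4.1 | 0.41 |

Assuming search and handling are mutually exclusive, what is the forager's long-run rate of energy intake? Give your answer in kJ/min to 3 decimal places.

Energy encountered per unit search time: 0.26×2300 + 0.41×440 = 778.4 kJ/min.
Handling time per unit search time: 0.26×14 + 0.41×4.1 = 5.321.
Rate = 778.4/(1 + 5.321) = 123.1 kJ/min.

123.145 kJ/min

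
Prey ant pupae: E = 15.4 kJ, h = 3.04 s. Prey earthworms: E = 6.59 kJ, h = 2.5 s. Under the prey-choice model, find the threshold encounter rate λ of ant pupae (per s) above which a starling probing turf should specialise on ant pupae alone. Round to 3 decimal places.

The zero-one rule: include earthworms iff E₂/h₂ > λE₁/(1+λh₁). Equality gives the switch point.
λE₁h₂ = E₂ + λE₂h₁ ⇒ λ = E₂/(E₁h₂ − E₂h₁) = 6.59/(38.5 − 20.03) = 0.3569 per s.

0.357 per s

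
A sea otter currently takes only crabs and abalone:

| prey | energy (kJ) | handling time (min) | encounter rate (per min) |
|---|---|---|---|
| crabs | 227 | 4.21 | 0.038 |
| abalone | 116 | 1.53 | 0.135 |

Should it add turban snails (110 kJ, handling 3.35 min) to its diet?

Yes

Intake rate on the current diet: R = (0.038×227 + 0.135×116) / (1 + 0.038×4.21 + 0.135×1.53) = 24.29/1.367 = 17.77 kJ/min.
Profitability of turban snails: 110/3.35 = 32.84 kJ/min.
Since 32.84 > R, including turban snails increases the long-run rate.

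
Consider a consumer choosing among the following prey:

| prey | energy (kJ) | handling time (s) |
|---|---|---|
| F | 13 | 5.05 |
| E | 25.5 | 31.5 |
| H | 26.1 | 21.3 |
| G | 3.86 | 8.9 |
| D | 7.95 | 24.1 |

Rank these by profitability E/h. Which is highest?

Profitability E/h (kJ/s): F = 13/5.05 = 2.57, E = 25.5/31.5 = 0.81, H = 26.1/21.3 = 1.23, G = 3.86/8.9 = 0.434, D = 7.95/24.1 = 0.33.
Ranked: F > H > E > G > D.

F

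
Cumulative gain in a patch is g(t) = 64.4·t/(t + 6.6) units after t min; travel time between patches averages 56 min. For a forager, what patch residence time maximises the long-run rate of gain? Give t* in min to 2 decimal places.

Optimal t* satisfies g'(t*) = g(t*)/(T + t*).
g'(t) = 64.4·6.6/(t + 6.6)². Setting 64.4·6.6/(t+6.6)² = 64.4t/[(t+6.6)(56+t)] gives 6.6(56+t) = t(t+6.6), so t² = 6.6×56 = 369.6.
t* = √369.6 = 19.22 min.

19.22 min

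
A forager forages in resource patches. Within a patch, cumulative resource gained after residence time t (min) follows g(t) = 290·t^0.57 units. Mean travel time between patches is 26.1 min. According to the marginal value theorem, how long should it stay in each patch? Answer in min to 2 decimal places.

34.60 min

By the marginal value theorem, leave when the instantaneous gain rate g'(t) equals the habitat-wide average g(t)/(T + t).
g'(t) = 0.57·290·t^-0.43. Setting 0.57·290·t^-0.43 = 290·t^0.57/(26.1+t) gives 0.57(26.1+t) = t, so 0.43·t = 0.57×26.1.
t* = 0.57×26.1/0.43 = 34.6 min.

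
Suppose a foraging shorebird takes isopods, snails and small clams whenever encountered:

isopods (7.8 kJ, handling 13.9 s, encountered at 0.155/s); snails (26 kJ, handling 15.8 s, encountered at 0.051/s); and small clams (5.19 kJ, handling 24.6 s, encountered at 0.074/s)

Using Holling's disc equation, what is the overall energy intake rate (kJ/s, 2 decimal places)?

0.50 kJ/s

Energy encountered per unit search time: 0.155×7.8 + 0.051×26 + 0.074×5.19 = 2.919 kJ/s.
Handling time per unit search time: 0.155×13.9 + 0.051×15.8 + 0.074×24.6 = 4.781.
Rate = 2.919/(1 + 4.781) = 0.505 kJ/s.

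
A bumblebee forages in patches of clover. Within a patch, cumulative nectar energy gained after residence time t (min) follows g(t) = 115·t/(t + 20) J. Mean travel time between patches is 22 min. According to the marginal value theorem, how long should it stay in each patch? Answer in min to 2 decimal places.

20.98 min

Maximise g(t)/(T+t): set derivative to zero → g'(t)(T+t) = g(t).
g'(t) = 115·20/(t + 20)². Setting 115·20/(t+20)² = 115t/[(t+20)(22+t)] gives 20(22+t) = t(t+20), so t² = 20×22 = 440.
t* = √440 = 20.98 min.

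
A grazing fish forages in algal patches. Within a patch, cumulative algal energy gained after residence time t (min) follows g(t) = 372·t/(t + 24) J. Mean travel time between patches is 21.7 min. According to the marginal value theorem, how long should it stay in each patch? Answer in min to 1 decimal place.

22.8 min

Optimal t* satisfies g'(t*) = g(t*)/(T + t*).
g'(t) = 372·24/(t + 24)². Setting 372·24/(t+24)² = 372t/[(t+24)(21.7+t)] gives 24(21.7+t) = t(t+24), so t² = 24×21.7 = 520.8.
t* = √520.8 = 22.82 min.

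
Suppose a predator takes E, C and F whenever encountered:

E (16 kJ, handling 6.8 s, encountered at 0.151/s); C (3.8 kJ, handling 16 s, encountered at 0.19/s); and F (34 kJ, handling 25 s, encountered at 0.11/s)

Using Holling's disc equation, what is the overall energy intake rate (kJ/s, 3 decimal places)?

Energy encountered per unit search time: 0.151×16 + 0.19×3.8 + 0.11×34 = 6.878 kJ/s.
Handling time per unit search time: 0.151×6.8 + 0.19×16 + 0.11×25 = 6.817.
Rate = 6.878/(1 + 6.817) = 0.8799 kJ/s.

0.880 kJ/s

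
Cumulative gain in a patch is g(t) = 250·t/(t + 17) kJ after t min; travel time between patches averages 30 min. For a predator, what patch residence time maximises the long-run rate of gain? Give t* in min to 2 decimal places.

By the marginal value theorem, leave when the instantaneous gain rate g'(t) equals the habitat-wide average g(t)/(T + t).
g'(t) = 250·17/(t + 17)². Setting 250·17/(t+17)² = 250t/[(t+17)(30+t)] gives 17(30+t) = t(t+17), so t² = 17×30 = 510.
t* = √510 = 22.58 min.

22.58 min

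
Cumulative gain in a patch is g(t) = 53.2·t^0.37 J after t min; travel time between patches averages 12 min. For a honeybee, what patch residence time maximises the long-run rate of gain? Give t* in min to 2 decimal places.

7.05 min

Optimal t* satisfies g'(t*) = g(t*)/(T + t*).
g'(t) = 0.37·53.2·t^-0.63. Setting 0.37·53.2·t^-0.63 = 53.2·t^0.37/(12+t) gives 0.37(12+t) = t, so 0.63·t = 0.37×12.
t* = 0.37×12/0.63 = 7.048 min.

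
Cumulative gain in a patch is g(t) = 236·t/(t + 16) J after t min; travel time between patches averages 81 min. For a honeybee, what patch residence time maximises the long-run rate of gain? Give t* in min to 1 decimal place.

36.0 min

Optimal t* satisfies g'(t*) = g(t*)/(T + t*).
g'(t) = 236·16/(t + 16)². Setting 236·16/(t+16)² = 236t/[(t+16)(81+t)] gives 16(81+t) = t(t+16), so t² = 16×81 = 1296.
t* = √1296 = 36 min.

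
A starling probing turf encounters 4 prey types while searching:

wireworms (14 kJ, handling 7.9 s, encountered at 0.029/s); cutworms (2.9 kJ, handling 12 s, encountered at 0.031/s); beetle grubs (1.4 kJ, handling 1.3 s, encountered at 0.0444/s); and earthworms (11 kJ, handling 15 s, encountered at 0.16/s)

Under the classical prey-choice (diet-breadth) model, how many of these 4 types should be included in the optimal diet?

3

Rank by E/h (kJ/s): wireworms 1.77, beetle grubs 1.08, earthworms 0.733, cutworms 0.242. Include each in turn until the next type's E/h falls below the running intake rate.
Rate on top 1: 0.3303. beetle grubs: 1.08 > 0.3303 → include.
Rate on top 2: 0.3638. earthworms: 0.733 > 0.3638 → include.
Rate on top 3: 0.6044. cutworms: 0.242 < 0.6044 → exclude; stop.
Optimal diet: wireworms, beetle grubs, earthworms — 3 of 4 types.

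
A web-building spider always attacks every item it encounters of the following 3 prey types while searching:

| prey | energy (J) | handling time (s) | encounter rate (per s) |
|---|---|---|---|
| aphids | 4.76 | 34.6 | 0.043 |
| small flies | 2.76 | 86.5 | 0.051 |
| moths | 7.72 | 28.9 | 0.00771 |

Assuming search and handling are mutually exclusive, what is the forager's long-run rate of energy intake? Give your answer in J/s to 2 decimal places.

0.06 J/s

R = (0.043×4.76 + 0.051×2.76 + 0.00771×7.72) / (1 + 0.043×34.6 + 0.051×86.5 + 0.00771×28.9) = 0.405/7.122 = 0.05686 J/s.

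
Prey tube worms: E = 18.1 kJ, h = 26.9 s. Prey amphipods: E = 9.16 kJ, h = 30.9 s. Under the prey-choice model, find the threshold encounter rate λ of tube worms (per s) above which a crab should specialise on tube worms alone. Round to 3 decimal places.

The zero-one rule: include amphipods iff E₂/h₂ > λE₁/(1+λh₁). Equality gives the switch point.
λE₁h₂ = E₂ + λE₂h₁ ⇒ λ = E₂/(E₁h₂ − E₂h₁) = 9.16/(559.3 − 246.4) = 0.02928 per s.

0.029 per s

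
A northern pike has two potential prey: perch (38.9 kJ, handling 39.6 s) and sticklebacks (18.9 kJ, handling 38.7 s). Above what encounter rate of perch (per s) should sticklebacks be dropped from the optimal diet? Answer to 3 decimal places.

0.025 per s

At the threshold, the rate on perch alone equals the profitability of sticklebacks: λ·38.9/(1 + λ·39.6) = 18.9/38.7 = 0.4884.
Rearranging, λ(38.9 − 0.4884×39.6) = 0.4884, so λ = 0.4884/19.56 = 0.02497 per s.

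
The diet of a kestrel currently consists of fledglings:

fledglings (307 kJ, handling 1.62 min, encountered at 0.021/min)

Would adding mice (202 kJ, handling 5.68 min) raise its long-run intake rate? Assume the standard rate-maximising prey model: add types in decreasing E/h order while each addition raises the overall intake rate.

Yes

On fledglings alone, R = ΣλE/(1+Σλh) = 6.447/1.034 = 6.235 kJ/min.
mice: E/h = 202/5.68 = 35.56 kJ/min.
Since 35.56 > R, including mice increases the long-run rate.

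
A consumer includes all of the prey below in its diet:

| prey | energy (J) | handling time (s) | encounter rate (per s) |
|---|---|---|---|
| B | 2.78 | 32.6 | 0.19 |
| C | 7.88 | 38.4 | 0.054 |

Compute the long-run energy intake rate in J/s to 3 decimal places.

0.103 J/s

R = Σλ_iE_i / (1 + Σλ_ih_i)
Numerator: 0.19×2.78 + 0.054×7.88 = 0.9537
Denominator: 1 + 0.19×32.6 + 0.054×38.4 = 9.268
R = 0.9537/9.268 = 0.1029 J/s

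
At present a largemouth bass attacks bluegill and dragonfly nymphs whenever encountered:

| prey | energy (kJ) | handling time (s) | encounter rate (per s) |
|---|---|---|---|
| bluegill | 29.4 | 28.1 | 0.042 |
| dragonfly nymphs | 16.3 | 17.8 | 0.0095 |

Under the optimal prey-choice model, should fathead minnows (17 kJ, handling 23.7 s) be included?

Yes

Intake rate on the current diet: R = (0.042×29.4 + 0.0095×16.3) / (1 + 0.042×28.1 + 0.0095×17.8) = 1.39/2.349 = 0.5915 kJ/s.
fathead minnows: E/h = 17/23.7 = 0.7173 kJ/s.
Since 0.7173 > R, including fathead minnows increases the long-run rate.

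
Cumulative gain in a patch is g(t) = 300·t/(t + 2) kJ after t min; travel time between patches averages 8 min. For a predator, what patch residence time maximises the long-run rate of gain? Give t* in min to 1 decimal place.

Optimal t* satisfies g'(t*) = g(t*)/(T + t*).
g'(t) = 300·2/(t + 2)². Setting 300·2/(t+2)² = 300t/[(t+2)(8+t)] gives 2(8+t) = t(t+2), so t² = 2×8 = 16.
t* = √16 = 4 min.

4.0 min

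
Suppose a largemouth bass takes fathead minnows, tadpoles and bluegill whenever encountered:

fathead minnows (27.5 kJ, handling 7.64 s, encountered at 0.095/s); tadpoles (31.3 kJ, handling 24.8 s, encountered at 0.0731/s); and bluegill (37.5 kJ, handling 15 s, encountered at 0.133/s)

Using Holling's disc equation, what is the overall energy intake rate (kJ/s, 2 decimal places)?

1.79 kJ/s

Energy encountered per unit search time: 0.095×27.5 + 0.0731×31.3 + 0.133×37.5 = 9.888 kJ/s.
Handling time per unit search time: 0.095×7.64 + 0.0731×24.8 + 0.133×15 = 4.534.
Rate = 9.888/(1 + 4.534) = 1.787 kJ/s.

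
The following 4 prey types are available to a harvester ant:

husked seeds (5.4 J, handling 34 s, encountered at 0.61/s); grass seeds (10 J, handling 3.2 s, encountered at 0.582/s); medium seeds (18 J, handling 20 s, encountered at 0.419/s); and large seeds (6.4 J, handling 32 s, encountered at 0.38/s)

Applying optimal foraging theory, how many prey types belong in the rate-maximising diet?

1

E/h in descending order: grass seeds 3.12, medium seeds 0.9, large seeds 0.2, husked seeds 0.159 J/s. The optimal diet is the largest prefix of this list for which every included type satisfies E_i/h_i > R on the types above it.
Rate on top 1: 2.033. medium seeds: 0.9 < 2.033 → exclude; stop.
Optimal diet: grass seeds — 1 of 4 types.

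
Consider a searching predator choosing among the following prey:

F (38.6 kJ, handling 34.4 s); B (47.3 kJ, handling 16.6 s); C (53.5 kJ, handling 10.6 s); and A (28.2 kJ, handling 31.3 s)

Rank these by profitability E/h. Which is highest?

Profitability E/h (kJ/s): F = 38.6/34.4 = 1.12, B = 47.3/16.6 = 2.85, C = 53.5/10.6 = 5.05, A = 28.2/31.3 = 0.901.
Ranked: C > B > F > A.

C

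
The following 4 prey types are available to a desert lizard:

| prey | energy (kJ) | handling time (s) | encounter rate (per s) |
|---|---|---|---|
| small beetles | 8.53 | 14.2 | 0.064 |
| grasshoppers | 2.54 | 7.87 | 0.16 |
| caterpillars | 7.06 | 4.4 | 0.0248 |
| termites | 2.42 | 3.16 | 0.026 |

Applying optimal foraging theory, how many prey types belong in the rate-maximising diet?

3

Profitabilities (E/h, kJ/s): caterpillars 1.6, termites 0.766, small beetles 0.601, grasshoppers 0.323. Add prey in this order while the next type's profitability exceeds the intake rate on those already taken.
Rate on top 1: 0.1579. termites: 0.766 > 0.1579 → include.
Rate on top 2: 0.1998. small beetles: 0.601 > 0.1998 → include.
Rate on top 3: 0.3733. grasshoppers: 0.323 < 0.3733 → exclude; stop.
Optimal diet: caterpillars, termites, small beetles — 3 of 4 types.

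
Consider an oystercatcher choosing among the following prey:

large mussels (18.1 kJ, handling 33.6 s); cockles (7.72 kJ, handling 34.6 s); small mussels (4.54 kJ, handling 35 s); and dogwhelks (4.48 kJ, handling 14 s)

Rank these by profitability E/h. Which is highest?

large mussels

In descending order of E/h:
large mussels: 18.1/33.6 = 0.539 kJ/s
dogwhelks: 4.48/14 = 0.32 kJ/s
cockles: 7.72/34.6 = 0.223 kJ/s
small mussels: 4.54/35 = 0.13 kJ/s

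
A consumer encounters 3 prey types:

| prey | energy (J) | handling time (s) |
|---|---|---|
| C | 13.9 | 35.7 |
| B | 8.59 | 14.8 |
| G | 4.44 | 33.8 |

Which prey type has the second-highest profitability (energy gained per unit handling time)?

C

In descending order of E/h:
B: 8.59/14.8 = 0.58 J/s
C: 13.9/35.7 = 0.389 J/s
G: 4.44/33.8 = 0.131 J/s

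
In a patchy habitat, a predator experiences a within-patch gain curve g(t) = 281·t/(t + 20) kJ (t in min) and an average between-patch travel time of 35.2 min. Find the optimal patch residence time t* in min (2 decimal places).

By the marginal value theorem, leave when the instantaneous gain rate g'(t) equals the habitat-wide average g(t)/(T + t).
g'(t) = 281·20/(t + 20)². Setting 281·20/(t+20)² = 281t/[(t+20)(35.2+t)] gives 20(35.2+t) = t(t+20), so t² = 20×35.2 = 704.
t* = √704 = 26.53 min.

26.53 min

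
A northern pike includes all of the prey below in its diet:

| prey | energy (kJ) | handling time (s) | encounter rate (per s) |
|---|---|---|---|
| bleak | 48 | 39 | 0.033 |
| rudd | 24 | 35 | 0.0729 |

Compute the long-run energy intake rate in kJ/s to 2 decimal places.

Energy encountered per unit search time: 0.033×48 + 0.0729×24 = 3.334 kJ/s.
Handling time per unit search time: 0.033×39 + 0.0729×35 = 3.839.
Rate = 3.334/(1 + 3.839) = 0.689 kJ/s.

0.69 kJ/s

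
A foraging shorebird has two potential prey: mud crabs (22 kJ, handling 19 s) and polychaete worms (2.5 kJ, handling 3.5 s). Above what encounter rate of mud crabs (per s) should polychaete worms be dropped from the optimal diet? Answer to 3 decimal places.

At the threshold, the rate on mud crabs alone equals the profitability of polychaete worms: λ·22/(1 + λ·19) = 2.5/3.5 = 0.7143.
Rearranging, λ(22 − 0.7143×19) = 0.7143, so λ = 0.7143/8.429 = 0.08475 per s.

0.085 per s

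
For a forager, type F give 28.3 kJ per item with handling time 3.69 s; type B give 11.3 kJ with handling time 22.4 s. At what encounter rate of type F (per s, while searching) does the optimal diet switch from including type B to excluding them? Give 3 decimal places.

At the threshold, the rate on type F alone equals the profitability of type B: λ·28.3/(1 + λ·3.69) = 11.3/22.4 = 0.5045.
Rearranging, λ(28.3 − 0.5045×3.69) = 0.5045, so λ = 0.5045/26.44 = 0.01908 per s.

0.019 per s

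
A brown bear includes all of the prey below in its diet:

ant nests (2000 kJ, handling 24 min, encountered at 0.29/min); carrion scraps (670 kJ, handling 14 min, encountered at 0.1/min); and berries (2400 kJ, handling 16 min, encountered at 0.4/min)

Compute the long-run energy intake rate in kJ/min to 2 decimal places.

101.97 kJ/min

R = Σλ_iE_i / (1 + Σλ_ih_i)
Numerator: 0.29×2000 + 0.1×670 + 0.4×2400 = 1607
Denominator: 1 + 0.29×24 + 0.1×14 + 0.4×16 = 15.76
R = 1607/15.76 = 102 kJ/min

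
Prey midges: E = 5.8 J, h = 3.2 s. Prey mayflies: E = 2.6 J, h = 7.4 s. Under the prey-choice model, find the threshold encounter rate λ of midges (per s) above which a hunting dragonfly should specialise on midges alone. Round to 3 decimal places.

0.075 per s

Drop mayflies once their profitability E₂/h₂ falls below the rate achievable on midges alone: E₂/h₂ = λE₁/(1 + λh₁).
Solve for λ: λE₁h₂ = E₂(1 + λh₁) → λ(E₁h₂ − E₂h₁) = E₂ → λ = E₂/(E₁h₂ − E₂h₁).
λ = 2.6/(5.8×7.4 − 2.6×3.2) = 2.6/34.6 = 0.07514 per s.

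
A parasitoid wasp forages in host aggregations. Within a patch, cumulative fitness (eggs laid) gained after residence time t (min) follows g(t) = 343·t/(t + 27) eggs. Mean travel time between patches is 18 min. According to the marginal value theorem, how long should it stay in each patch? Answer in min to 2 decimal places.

22.05 min

Maximise g(t)/(T+t): set derivative to zero → g'(t)(T+t) = g(t).
g'(t) = 343·27/(t + 27)². Setting 343·27/(t+27)² = 343t/[(t+27)(18+t)] gives 27(18+t) = t(t+27), so t² = 27×18 = 486.
t* = √486 = 22.05 min.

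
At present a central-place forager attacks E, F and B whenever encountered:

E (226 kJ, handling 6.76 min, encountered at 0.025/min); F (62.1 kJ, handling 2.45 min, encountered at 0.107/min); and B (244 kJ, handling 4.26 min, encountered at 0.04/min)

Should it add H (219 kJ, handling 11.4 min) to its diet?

Intake rate on the current diet: R = (0.025×226 + 0.107×62.1 + 0.04×244) / (1 + 0.025×6.76 + 0.107×2.45 + 0.04×4.26) = 22.05/1.602 = 13.77 kJ/min.
Profitability of H: 219/11.4 = 19.21 kJ/min.
Since 19.21 > R, including H increases the long-run rate.

Yes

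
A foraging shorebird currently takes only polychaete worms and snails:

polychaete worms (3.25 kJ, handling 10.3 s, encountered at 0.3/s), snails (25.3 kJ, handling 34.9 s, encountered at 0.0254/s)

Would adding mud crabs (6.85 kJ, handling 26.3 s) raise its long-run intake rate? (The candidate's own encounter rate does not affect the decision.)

No

Current rate: (0.3×3.25 + 0.0254×25.3)/(1 + 0.3×10.3 + 0.0254×34.9) = 0.3251 kJ/s.
mud crabs: E/h = 6.85/26.3 = 0.2605 kJ/s.
Since 0.2605 < R, time spent handling mud crabs is better spent searching.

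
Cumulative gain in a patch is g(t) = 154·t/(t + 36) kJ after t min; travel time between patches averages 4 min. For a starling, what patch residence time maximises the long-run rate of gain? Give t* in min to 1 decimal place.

Maximise g(t)/(T+t): set derivative to zero → g'(t)(T+t) = g(t).
g'(t) = 154·36/(t + 36)². Setting 154·36/(t+36)² = 154t/[(t+36)(4+t)] gives 36(4+t) = t(t+36), so t² = 36×4 = 144.
t* = √144 = 12 min.

12.0 min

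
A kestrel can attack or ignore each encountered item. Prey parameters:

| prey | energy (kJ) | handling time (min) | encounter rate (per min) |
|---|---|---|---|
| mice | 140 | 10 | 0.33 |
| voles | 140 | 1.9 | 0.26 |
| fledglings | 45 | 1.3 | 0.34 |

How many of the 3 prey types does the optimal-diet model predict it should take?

Rank by E/h (kJ/min): voles 73.7, fledglings 34.6, mice 14. Include each in turn until the next type's E/h falls below the running intake rate.
Rate on top 1: 24.36. fledglings: 34.6 > 24.36 → include.
Rate on top 2: 26.7. mice: 14 < 26.7 → exclude; stop.
Optimal diet: voles, fledglings — 2 of 3 types.

2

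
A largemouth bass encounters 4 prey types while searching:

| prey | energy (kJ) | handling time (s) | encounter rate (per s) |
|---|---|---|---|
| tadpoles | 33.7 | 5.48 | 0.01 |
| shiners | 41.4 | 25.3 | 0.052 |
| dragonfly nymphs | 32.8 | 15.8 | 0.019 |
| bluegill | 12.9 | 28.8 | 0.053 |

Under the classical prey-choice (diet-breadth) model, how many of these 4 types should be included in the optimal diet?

Rank by E/h (kJ/s): tadpoles 6.15, dragonfly nymphs 2.08, shiners 1.64, bluegill 0.448. Include each in turn until the next type's E/h falls below the running intake rate.
Rate on top 1: 0.3195. dragonfly nymphs: 2.08 > 0.3195 → include.
Rate on top 2: 0.7086. shiners: 1.64 > 0.7086 → include.
Rate on top 3: 1.166. bluegill: 0.448 < 1.166 → exclude; stop.
Optimal diet: tadpoles, dragonfly nymphs, shiners — 3 of 4 types.

3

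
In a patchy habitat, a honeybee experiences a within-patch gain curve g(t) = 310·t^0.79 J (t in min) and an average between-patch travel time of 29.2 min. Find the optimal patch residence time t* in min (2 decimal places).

Maximise g(t)/(T+t): set derivative to zero → g'(t)(T+t) = g(t).
g'(t) = 0.79·310·t^-0.21. Setting 0.79·310·t^-0.21 = 310·t^0.79/(29.2+t) gives 0.79(29.2+t) = t, so 0.21·t = 0.79×29.2.
t* = 0.79×29.2/0.21 = 109.8 min.

109.85 min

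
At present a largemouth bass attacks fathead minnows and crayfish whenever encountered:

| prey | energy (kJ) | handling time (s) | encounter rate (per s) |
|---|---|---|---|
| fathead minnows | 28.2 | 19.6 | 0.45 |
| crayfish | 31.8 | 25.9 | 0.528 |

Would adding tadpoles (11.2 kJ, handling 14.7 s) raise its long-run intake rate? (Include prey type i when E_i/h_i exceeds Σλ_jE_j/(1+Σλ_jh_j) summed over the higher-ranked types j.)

No

On fathead minnows and crayfish alone, R = ΣλE/(1+Σλh) = 29.48/23.5 = 1.255 kJ/s.
tadpoles: E/h = 11.2/14.7 = 0.7619 kJ/s.
Since 0.7619 < R, time spent handling tadpoles is better spent searching.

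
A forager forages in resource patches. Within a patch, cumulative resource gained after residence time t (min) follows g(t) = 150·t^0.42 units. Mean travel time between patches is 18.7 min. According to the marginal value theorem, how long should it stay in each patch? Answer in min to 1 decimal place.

13.5 min

Maximise g(t)/(T+t): set derivative to zero → g'(t)(T+t) = g(t).
g'(t) = 0.42·150·t^-0.58. Setting 0.42·150·t^-0.58 = 150·t^0.42/(18.7+t) gives 0.42(18.7+t) = t, so 0.58·t = 0.42×18.7.
t* = 0.42×18.7/0.58 = 13.54 min.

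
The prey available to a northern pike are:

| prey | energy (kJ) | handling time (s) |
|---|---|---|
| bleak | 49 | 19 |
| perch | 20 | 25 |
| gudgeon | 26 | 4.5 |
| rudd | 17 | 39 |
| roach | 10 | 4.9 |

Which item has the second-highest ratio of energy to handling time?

Profitability E/h (kJ/s): bleak = 49/19 = 2.58, perch = 20/25 = 0.8, gudgeon = 26/4.5 = 5.78, rudd = 17/39 = 0.436, roach = 10/4.9 = 2.04.
Ranked: gudgeon > bleak > roach > perch > rudd.

bleak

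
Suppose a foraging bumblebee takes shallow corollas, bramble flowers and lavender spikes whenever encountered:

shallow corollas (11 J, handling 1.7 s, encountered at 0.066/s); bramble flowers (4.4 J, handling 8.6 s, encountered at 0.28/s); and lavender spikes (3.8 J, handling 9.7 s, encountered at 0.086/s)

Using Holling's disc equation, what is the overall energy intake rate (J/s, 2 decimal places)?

Energy encountered per unit search time: 0.066×11 + 0.28×4.4 + 0.086×3.8 = 2.285 J/s.
Handling time per unit search time: 0.066×1.7 + 0.28×8.6 + 0.086×9.7 = 3.354.
Rate = 2.285/(1 + 3.354) = 0.5247 J/s.

0.52 J/s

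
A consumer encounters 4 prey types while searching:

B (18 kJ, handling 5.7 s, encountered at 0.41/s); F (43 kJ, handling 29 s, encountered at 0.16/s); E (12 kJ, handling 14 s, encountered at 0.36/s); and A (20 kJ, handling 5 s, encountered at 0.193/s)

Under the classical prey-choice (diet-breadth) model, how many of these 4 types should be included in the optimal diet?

2

Profitabilities (E/h, kJ/s): A 4, B 3.16, F 1.48, E 0.857. Add prey in this order while the next type's profitability exceeds the intake rate on those already taken.
Rate on top 1: 1.964. B: 3.16 > 1.964 → include.
Rate on top 2: 2.613. F: 1.48 < 2.613 → exclude; stop.
Optimal diet: A, B — 2 of 4 types.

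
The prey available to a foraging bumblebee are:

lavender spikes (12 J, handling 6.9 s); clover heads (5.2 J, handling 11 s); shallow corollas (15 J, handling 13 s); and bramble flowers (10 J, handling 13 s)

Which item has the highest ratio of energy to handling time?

lavender spikes

Profitability E/h (J/s): lavender spikes = 12/6.9 = 1.74, clover heads = 5.2/11 = 0.473, shallow corollas = 15/13 = 1.15, bramble flowers = 10/13 = 0.769.
Ranked: lavender spikes > shallow corollas > bramble flowers > clover heads.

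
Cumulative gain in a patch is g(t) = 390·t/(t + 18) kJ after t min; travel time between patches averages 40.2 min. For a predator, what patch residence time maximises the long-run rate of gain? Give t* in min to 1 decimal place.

26.9 min

By the marginal value theorem, leave when the instantaneous gain rate g'(t) equals the habitat-wide average g(t)/(T + t).
g'(t) = 390·18/(t + 18)². Setting 390·18/(t+18)² = 390t/[(t+18)(40.2+t)] gives 18(40.2+t) = t(t+18), so t² = 18×40.2 = 723.6.
t* = √723.6 = 26.9 min.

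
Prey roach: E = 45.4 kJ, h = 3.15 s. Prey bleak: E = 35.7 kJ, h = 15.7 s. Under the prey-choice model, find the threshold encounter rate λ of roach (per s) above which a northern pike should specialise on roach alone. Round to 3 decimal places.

Drop bleak once their profitability E₂/h₂ falls below the rate achievable on roach alone: E₂/h₂ = λE₁/(1 + λh₁).
Solve for λ: λE₁h₂ = E₂(1 + λh₁) → λ(E₁h₂ − E₂h₁) = E₂ → λ = E₂/(E₁h₂ − E₂h₁).
λ = 35.7/(45.4×15.7 − 35.7×3.15) = 35.7/600.3 = 0.05947 per s.

0.059 per s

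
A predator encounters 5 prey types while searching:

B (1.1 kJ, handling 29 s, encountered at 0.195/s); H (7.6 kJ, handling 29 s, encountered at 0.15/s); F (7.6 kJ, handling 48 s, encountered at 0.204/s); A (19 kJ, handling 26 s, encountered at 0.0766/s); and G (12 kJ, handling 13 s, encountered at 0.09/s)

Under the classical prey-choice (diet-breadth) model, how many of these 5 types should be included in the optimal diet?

E/h in descending order: G 0.923, A 0.731, H 0.262, F 0.158, B 0.0379 kJ/s. The optimal diet is the largest prefix of this list for which every included type satisfies E_i/h_i > R on the types above it.
Rate on top 1: 0.4977. A: 0.731 > 0.4977 → include.
Rate on top 2: 0.6092. H: 0.262 < 0.6092 → exclude; stop.
Optimal diet: G, A — 2 of 5 types.

2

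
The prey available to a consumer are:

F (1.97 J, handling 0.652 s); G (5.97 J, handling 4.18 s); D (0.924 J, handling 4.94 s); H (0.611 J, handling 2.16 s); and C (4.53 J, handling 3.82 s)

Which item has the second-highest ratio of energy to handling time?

G

In descending order of E/h:
F: 1.97/0.652 = 3.02 J/s
G: 5.97/4.18 = 1.43 J/s
C: 4.53/3.82 = 1.19 J/s
H: 0.611/2.16 = 0.283 J/s
D: 0.924/4.94 = 0.187 J/s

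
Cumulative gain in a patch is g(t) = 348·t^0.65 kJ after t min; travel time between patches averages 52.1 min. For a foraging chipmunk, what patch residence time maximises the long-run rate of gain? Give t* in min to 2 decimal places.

96.76 min

By the marginal value theorem, leave when the instantaneous gain rate g'(t) equals the habitat-wide average g(t)/(T + t).
g'(t) = 0.65·348·t^-0.35. Setting 0.65·348·t^-0.35 = 348·t^0.65/(52.1+t) gives 0.65(52.1+t) = t, so 0.35·t = 0.65×52.1.
t* = 0.65×52.1/0.35 = 96.76 min.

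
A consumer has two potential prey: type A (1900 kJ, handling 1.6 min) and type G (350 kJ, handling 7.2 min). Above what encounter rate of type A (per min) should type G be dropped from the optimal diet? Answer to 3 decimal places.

0.027 per min

The zero-one rule: include type G iff E₂/h₂ > λE₁/(1+λh₁). Equality gives the switch point.
λE₁h₂ = E₂ + λE₂h₁ ⇒ λ = E₂/(E₁h₂ − E₂h₁) = 350/(1.368e+04 − 560) = 0.02668 per min.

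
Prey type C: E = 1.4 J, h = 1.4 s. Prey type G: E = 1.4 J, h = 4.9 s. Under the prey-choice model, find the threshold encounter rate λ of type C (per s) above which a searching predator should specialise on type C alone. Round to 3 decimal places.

0.286 per s

Drop type G once their profitability E₂/h₂ falls below the rate achievable on type C alone: E₂/h₂ = λE₁/(1 + λh₁).
Solve for λ: λE₁h₂ = E₂(1 + λh₁) → λ(E₁h₂ − E₂h₁) = E₂ → λ = E₂/(E₁h₂ − E₂h₁).
λ = 1.4/(1.4×4.9 − 1.4×1.4) = 1.4/4.9 = 0.2857 per s.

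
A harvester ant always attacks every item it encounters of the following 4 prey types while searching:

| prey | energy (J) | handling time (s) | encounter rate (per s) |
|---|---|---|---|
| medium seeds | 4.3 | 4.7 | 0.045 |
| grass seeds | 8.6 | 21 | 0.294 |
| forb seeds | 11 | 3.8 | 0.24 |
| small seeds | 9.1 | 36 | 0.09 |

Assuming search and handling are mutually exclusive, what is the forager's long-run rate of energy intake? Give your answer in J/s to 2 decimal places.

0.54 J/s

Energy encountered per unit search time: 0.045×4.3 + 0.294×8.6 + 0.24×11 + 0.09×9.1 = 6.181 J/s.
Handling time per unit search time: 0.045×4.7 + 0.294×21 + 0.24×3.8 + 0.09×36 = 10.54.
Rate = 6.181/(1 + 10.54) = 0.5357 J/s.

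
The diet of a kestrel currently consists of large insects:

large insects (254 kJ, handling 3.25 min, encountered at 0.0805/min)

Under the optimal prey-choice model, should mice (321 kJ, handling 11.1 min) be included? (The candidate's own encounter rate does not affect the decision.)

On large insects alone, R = ΣλE/(1+Σλh) = 20.45/1.262 = 16.21 kJ/min.
mice: E/h = 321/11.1 = 28.92 kJ/min.
28.92 > 16.21, so adding mice raises the average — include it.

Yes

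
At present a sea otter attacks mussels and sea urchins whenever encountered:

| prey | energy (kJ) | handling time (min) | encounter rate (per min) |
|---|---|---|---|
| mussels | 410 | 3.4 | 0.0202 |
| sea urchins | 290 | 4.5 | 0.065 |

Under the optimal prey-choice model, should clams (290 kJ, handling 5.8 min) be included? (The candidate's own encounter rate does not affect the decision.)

Current rate: (0.0202×410 + 0.065×290)/(1 + 0.0202×3.4 + 0.065×4.5) = 19.93 kJ/min.
clams: E/h = 290/5.8 = 50 kJ/min.
50 > 19.93, so adding clams raises the average — include it.

Yes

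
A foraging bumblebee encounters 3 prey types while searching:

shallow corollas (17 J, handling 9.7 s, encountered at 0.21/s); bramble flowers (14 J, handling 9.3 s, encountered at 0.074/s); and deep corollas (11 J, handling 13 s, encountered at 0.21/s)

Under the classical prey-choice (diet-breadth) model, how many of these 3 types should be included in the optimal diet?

E/h in descending order: shallow corollas 1.75, bramble flowers 1.51, deep corollas 0.846 J/s. The optimal diet is the largest prefix of this list for which every included type satisfies E_i/h_i > R on the types above it.
Rate on top 1: 1.176. bramble flowers: 1.51 > 1.176 → include.
Rate on top 2: 1.236. deep corollas: 0.846 < 1.236 → exclude; stop.
Optimal diet: shallow corollas, bramble flowers — 2 of 3 types.

2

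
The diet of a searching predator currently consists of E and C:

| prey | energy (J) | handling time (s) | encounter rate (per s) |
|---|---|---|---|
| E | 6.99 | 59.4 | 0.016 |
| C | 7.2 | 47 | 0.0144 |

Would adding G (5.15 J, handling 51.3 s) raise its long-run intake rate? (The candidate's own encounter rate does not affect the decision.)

Current rate: (0.016×6.99 + 0.0144×7.2)/(1 + 0.016×59.4 + 0.0144×47) = 0.08203 J/s.
G: E/h = 5.15/51.3 = 0.1004 J/s.
Since 0.1004 > R, including G increases the long-run rate.

Yes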